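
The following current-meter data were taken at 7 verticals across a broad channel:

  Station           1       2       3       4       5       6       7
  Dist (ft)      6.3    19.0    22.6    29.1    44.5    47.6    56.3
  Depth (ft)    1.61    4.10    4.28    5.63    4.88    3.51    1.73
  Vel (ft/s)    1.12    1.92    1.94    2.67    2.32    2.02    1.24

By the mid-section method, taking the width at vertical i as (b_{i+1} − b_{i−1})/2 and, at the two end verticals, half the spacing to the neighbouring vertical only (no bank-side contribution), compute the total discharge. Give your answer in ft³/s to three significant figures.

w_1 = (19.0 − 6.3)/2 = 6.35 ft; q_1 = 1.12 × 1.61 × 6.35 = 11.45 ft³/s
w_2 = (22.6 − 6.3)/2 = 8.15 ft; q_2 = 1.92 × 4.10 × 8.15 = 64.16 ft³/s
w_3 = (29.1 − 19.0)/2 = 5.05 ft; q_3 = 1.94 × 4.28 × 5.05 = 41.93 ft³/s
w_4 = (44.5 − 22.6)/2 = 10.95 ft; q_4 = 2.67 × 5.63 × 10.95 = 164.6 ft³/s
w_5 = (47.6 − 29.1)/2 = 9.25 ft; q_5 = 2.32 × 4.88 × 9.25 = 104.7 ft³/s
w_6 = (56.3 − 44.5)/2 = 5.9 ft; q_6 = 2.02 × 3.51 × 5.9 = 41.83 ft³/s
w_7 = (56.3 − 47.6)/2 = 4.35 ft; q_7 = 1.24 × 1.73 × 4.35 = 9.332 ft³/s
Q = Σ qᵢ = 438.0 ft³/s

438 ft³/s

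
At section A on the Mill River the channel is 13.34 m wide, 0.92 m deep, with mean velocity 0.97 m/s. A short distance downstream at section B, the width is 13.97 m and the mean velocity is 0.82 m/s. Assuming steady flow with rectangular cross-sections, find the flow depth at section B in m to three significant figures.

1.04 m

Q = A₁V₁ = (13.34×0.92) × 0.97 = 11.90 m³/s
d₂ = Q/(b₂ V₂) = 11.90/(13.97×0.82) = 1.039 m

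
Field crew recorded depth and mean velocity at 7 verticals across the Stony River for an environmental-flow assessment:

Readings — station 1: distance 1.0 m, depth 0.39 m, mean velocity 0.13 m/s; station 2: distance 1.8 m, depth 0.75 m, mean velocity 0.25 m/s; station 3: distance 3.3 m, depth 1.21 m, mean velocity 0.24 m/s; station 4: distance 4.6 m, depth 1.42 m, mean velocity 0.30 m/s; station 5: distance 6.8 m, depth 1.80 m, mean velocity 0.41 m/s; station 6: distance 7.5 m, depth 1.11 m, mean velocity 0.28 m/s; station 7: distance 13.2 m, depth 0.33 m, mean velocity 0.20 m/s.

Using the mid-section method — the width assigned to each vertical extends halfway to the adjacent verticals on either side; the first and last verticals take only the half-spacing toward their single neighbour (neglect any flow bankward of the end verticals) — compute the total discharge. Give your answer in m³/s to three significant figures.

w_1 = (1.8 − 1.0)/2 = 0.4 m; q_1 = 0.13 × 0.39 × 0.4 = 0.02028 m³/s
w_2 = (3.3 − 1.0)/2 = 1.15 m; q_2 = 0.25 × 0.75 × 1.15 = 0.2156 m³/s
w_3 = (4.6 − 1.8)/2 = 1.4 m; q_3 = 0.24 × 1.21 × 1.4 = 0.4066 m³/s
w_4 = (6.8 − 3.3)/2 = 1.75 m; q_4 = 0.30 × 1.42 × 1.75 = 0.7455 m³/s
w_5 = (7.5 − 4.6)/2 = 1.45 m; q_5 = 0.41 × 1.80 × 1.45 = 1.070 m³/s
w_6 = (13.2 − 6.8)/2 = 3.2 m; q_6 = 0.28 × 1.11 × 3.2 = 0.9946 m³/s
w_7 = (13.2 − 7.5)/2 = 2.85 m; q_7 = 0.20 × 0.33 × 2.85 = 0.1881 m³/s
Q = Σ qᵢ = 3.641 m³/s

3.64 m³/s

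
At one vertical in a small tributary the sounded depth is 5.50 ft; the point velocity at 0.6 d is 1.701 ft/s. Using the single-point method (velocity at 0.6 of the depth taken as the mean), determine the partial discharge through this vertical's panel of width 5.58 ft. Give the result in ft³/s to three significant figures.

v̄ = v₀.₆ = 1.701 ft/s
q = v̄ × d × w = 1.701 × 5.50 × 5.58 = 52.20 ft³/s

52.2 ft³/s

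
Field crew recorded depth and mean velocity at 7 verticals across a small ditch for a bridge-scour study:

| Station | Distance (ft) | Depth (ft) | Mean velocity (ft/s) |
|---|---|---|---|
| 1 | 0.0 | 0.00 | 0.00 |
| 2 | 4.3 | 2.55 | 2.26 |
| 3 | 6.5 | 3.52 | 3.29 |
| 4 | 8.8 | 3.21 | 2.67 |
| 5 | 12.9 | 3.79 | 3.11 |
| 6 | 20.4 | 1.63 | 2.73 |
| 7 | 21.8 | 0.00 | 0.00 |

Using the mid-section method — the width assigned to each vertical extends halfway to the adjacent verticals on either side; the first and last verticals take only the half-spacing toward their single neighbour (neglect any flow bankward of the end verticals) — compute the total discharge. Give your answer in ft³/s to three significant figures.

w_2 = (6.5 − 0.0)/2 = 3.25 ft; q_2 = 2.26 × 2.55 × 3.25 = 18.73 ft³/s
w_3 = (8.8 − 4.3)/2 = 2.25 ft; q_3 = 3.29 × 3.52 × 2.25 = 26.06 ft³/s
w_4 = (12.9 − 6.5)/2 = 3.2 ft; q_4 = 2.67 × 3.21 × 3.2 = 27.43 ft³/s
w_5 = (20.4 − 8.8)/2 = 5.8 ft; q_5 = 3.11 × 3.79 × 5.8 = 68.36 ft³/s
w_6 = (21.8 − 12.9)/2 = 4.45 ft; q_6 = 2.73 × 1.63 × 4.45 = 19.80 ft³/s
Stations 1, 7 contribute zero (depth or velocity is 0).
Q = Σ qᵢ = 160.4 ft³/s

160 ft³/s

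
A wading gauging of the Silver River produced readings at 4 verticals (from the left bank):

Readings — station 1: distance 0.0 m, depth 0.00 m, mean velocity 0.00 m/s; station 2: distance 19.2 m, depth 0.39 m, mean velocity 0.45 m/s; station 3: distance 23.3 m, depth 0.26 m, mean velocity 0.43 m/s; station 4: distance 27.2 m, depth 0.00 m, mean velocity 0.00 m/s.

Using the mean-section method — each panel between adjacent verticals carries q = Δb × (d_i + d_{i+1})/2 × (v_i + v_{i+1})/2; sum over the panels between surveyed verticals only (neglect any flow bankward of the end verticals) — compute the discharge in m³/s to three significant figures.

Panel 1-2: Δb = 19.2 m, d̄ = (0.00+0.39)/2 = 0.195, v̄ = (0.00+0.45)/2 = 0.225 → q = 19.2×0.195×0.225 = 0.8424 m³/s
Panel 2-3: Δb = 4.1 m, d̄ = (0.39+0.26)/2 = 0.325, v̄ = (0.45+0.43)/2 = 0.44 → q = 4.1×0.325×0.44 = 0.5863 m³/s
Panel 3-4: Δb = 3.9 m, d̄ = (0.26+0.00)/2 = 0.13, v̄ = (0.43+0.00)/2 = 0.215 → q = 3.9×0.13×0.215 = 0.1090 m³/s
Q = Σ q = 1.538 m³/s

1.54 m³/s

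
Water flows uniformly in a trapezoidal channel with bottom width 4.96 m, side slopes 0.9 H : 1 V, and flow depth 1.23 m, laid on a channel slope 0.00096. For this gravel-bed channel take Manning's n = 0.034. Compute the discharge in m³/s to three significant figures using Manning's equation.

6.35 m³/s

A = (b + z·y)·y = (4.96 + 0.9×1.23)×1.23 = 7.462 m²
P = b + 2y√(1+z²) = 4.96 + 2×1.23×√(1+0.9²) = 8.270 m
R = A/P = 7.462/8.270 = 0.9024 m
Q = (1/n)·A·R^(2/3)·S^(1/2) = (1/0.034) × 7.462 × 0.9024^(2/3) × 0.00096^(1/2) = 6.350 m³/s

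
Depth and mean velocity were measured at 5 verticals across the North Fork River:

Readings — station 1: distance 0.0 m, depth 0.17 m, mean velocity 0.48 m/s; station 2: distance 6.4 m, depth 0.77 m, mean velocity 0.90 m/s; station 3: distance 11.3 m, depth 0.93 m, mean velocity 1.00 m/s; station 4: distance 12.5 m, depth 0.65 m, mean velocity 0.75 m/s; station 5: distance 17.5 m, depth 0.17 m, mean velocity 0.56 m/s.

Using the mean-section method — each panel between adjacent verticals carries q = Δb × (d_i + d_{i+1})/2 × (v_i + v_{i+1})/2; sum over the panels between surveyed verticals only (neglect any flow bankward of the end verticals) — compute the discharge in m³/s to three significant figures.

Panel 1-2: Δb = 6.4 m, d̄ = (0.17+0.77)/2 = 0.47, v̄ = (0.48+0.90)/2 = 0.69 → q = 6.4×0.47×0.69 = 2.076 m³/s
Panel 2-3: Δb = 4.9 m, d̄ = (0.77+0.93)/2 = 0.85, v̄ = (0.90+1.00)/2 = 0.95 → q = 4.9×0.85×0.95 = 3.957 m³/s
Panel 3-4: Δb = 1.2 m, d̄ = (0.93+0.65)/2 = 0.79, v̄ = (1.00+0.75)/2 = 0.875 → q = 1.2×0.79×0.875 = 0.8295 m³/s
Panel 4-5: Δb = 5 m, d̄ = (0.65+0.17)/2 = 0.41, v̄ = (0.75+0.56)/2 = 0.655 → q = 5×0.41×0.655 = 1.343 m³/s
Q = Σ q = 8.205 m³/s

8.20 m³/s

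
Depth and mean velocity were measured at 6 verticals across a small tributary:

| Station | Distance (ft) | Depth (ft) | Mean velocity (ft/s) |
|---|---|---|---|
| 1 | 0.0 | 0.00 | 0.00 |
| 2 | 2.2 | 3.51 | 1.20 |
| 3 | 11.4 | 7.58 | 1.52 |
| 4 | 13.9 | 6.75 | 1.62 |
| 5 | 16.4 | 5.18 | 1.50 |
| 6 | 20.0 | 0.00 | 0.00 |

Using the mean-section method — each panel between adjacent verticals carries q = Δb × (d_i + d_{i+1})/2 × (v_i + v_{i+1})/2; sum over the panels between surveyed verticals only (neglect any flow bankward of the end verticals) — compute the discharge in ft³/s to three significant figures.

130 ft³/s

Panel 1-2: Δb = 2.2 ft, d̄ = (0.00+3.51)/2 = 1.755, v̄ = (0.00+1.20)/2 = 0.6 → q = 2.2×1.755×0.6 = 2.317 ft³/s
Panel 2-3: Δb = 9.2 ft, d̄ = (3.51+7.58)/2 = 5.545, v̄ = (1.20+1.52)/2 = 1.36 → q = 9.2×5.545×1.36 = 69.38 ft³/s
Panel 3-4: Δb = 2.5 ft, d̄ = (7.58+6.75)/2 = 7.165, v̄ = (1.52+1.62)/2 = 1.57 → q = 2.5×7.165×1.57 = 28.12 ft³/s
Panel 4-5: Δb = 2.5 ft, d̄ = (6.75+5.18)/2 = 5.965, v̄ = (1.62+1.50)/2 = 1.56 → q = 2.5×5.965×1.56 = 23.26 ft³/s
Panel 5-6: Δb = 3.6 ft, d̄ = (5.18+0.00)/2 = 2.59, v̄ = (1.50+0.00)/2 = 0.75 → q = 3.6×2.59×0.75 = 6.993 ft³/s
Q = Σ q = 130.1 ft³/s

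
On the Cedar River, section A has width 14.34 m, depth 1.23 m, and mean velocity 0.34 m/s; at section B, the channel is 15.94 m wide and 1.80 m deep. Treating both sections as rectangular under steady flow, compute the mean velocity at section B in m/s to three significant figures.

Q = A₁V₁ = (14.34×1.23) × 0.34 = 5.997 m³/s
A₂ = 15.94 × 1.80 = 28.69 m²
V₂ = Q/A₂ = 5.997/28.69 = 0.2090 m/s

0.209 m/s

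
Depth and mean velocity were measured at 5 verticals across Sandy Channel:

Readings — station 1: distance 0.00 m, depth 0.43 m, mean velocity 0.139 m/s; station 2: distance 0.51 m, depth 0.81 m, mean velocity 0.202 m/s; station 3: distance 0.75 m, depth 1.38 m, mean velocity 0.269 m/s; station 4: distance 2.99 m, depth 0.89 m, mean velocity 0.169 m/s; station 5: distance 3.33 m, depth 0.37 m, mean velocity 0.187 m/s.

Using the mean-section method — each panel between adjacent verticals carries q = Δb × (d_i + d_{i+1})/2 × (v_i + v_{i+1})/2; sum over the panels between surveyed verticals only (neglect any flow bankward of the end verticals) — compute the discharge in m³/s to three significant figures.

Panel 1-2: Δb = 0.51 m, d̄ = (0.43+0.81)/2 = 0.62, v̄ = (0.139+0.202)/2 = 0.1705 → q = 0.51×0.62×0.1705 = 0.05391 m³/s
Panel 2-3: Δb = 0.24 m, d̄ = (0.81+1.38)/2 = 1.095, v̄ = (0.202+0.269)/2 = 0.2355 → q = 0.24×1.095×0.2355 = 0.06189 m³/s
Panel 3-4: Δb = 2.24 m, d̄ = (1.38+0.89)/2 = 1.135, v̄ = (0.269+0.169)/2 = 0.219 → q = 2.24×1.135×0.219 = 0.5568 m³/s
Panel 4-5: Δb = 0.34 m, d̄ = (0.89+0.37)/2 = 0.63, v̄ = (0.169+0.187)/2 = 0.178 → q = 0.34×0.63×0.178 = 0.03813 m³/s
Q = Σ q = 0.7107 m³/s

0.711 m³/s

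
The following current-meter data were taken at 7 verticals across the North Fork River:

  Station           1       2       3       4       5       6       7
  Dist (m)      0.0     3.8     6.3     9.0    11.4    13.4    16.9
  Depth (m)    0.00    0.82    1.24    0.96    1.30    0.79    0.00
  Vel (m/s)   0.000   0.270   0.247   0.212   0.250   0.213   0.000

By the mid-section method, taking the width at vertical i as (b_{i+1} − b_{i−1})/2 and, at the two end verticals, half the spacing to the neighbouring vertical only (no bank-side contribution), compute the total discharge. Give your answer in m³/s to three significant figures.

3.19 m³/s

w_2 = (6.3 − 0.0)/2 = 3.15 m; q_2 = 0.270 × 0.82 × 3.15 = 0.6974 m³/s
w_3 = (9.0 − 3.8)/2 = 2.6 m; q_3 = 0.247 × 1.24 × 2.6 = 0.7963 m³/s
w_4 = (11.4 − 6.3)/2 = 2.55 m; q_4 = 0.212 × 0.96 × 2.55 = 0.5190 m³/s
w_5 = (13.4 − 9.0)/2 = 2.2 m; q_5 = 0.250 × 1.30 × 2.2 = 0.7150 m³/s
w_6 = (16.9 − 11.4)/2 = 2.75 m; q_6 = 0.213 × 0.79 × 2.75 = 0.4627 m³/s
Stations 1, 7 contribute zero (depth or velocity is 0).
Q = Σ qᵢ = 3.190 m³/s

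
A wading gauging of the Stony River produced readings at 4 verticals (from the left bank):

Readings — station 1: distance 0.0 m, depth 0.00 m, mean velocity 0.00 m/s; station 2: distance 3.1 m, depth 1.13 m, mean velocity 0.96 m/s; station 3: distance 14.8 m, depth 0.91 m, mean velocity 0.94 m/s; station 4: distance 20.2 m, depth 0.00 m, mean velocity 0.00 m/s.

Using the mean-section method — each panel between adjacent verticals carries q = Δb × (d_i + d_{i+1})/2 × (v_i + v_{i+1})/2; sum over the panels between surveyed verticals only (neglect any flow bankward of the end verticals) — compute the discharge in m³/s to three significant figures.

Panel 1-2: Δb = 3.1 m, d̄ = (0.00+1.13)/2 = 0.565, v̄ = (0.00+0.96)/2 = 0.48 → q = 3.1×0.565×0.48 = 0.8407 m³/s
Panel 2-3: Δb = 11.7 m, d̄ = (1.13+0.91)/2 = 1.02, v̄ = (0.96+0.94)/2 = 0.95 → q = 11.7×1.02×0.95 = 11.34 m³/s
Panel 3-4: Δb = 5.4 m, d̄ = (0.91+0.00)/2 = 0.455, v̄ = (0.94+0.00)/2 = 0.47 → q = 5.4×0.455×0.47 = 1.155 m³/s
Q = Σ q = 13.33 m³/s

13.3 m³/s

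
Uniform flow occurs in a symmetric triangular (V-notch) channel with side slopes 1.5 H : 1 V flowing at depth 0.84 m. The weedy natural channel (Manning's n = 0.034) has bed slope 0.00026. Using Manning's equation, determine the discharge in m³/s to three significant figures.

A = z·y² = 1.5×0.84² = 1.058 m²
P = 2y√(1+z²) = 2×0.84×√(1+1.5²) = 3.029 m
R = A/P = 1.058/3.029 = 0.3495 m
Q = (1/n)·A·R^(2/3)·S^(1/2) = (1/0.034) × 1.058 × 0.3495^(2/3) × 0.00026^(1/2) = 0.2490 m³/s

0.249 m³/s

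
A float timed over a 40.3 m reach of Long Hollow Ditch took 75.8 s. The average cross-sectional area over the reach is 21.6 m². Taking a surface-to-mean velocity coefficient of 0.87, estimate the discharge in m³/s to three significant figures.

9.99 m³/s

v_surface = L / t̄ = 40.3 / 75.8 = 0.5317 m/s
v_mean = 0.87 × 0.5317 = 0.4625 m/s
Q = A × v_mean = 21.6 × 0.4625 = 9.991 m³/s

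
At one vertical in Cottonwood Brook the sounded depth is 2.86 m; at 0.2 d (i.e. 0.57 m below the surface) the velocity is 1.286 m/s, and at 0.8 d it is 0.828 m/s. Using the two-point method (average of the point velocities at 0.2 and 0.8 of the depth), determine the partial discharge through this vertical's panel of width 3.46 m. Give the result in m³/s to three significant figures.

v̄ = (1.286 + 0.828) / 2 = 1.057 m/s
q = v̄ × d × w = 1.057 × 2.86 × 3.46 = 10.46 m³/s

10.5 m³/s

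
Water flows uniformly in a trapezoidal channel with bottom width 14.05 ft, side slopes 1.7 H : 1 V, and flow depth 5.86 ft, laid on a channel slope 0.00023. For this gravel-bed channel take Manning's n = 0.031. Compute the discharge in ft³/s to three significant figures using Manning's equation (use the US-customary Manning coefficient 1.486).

A = (b + z·y)·y = (14.05 + 1.7×5.86)×5.86 = 140.7 ft²
P = b + 2y√(1+z²) = 14.05 + 2×5.86×√(1+1.7²) = 37.17 ft
R = A/P = 140.7/37.17 = 3.786 ft
Q = (1.486/n)·A·R^(2/3)·S^(1/2) = (1.486/0.031) × 140.7 × 3.786^(2/3) × 0.00023^(1/2) = 248.5 ft³/s

248 ft³/s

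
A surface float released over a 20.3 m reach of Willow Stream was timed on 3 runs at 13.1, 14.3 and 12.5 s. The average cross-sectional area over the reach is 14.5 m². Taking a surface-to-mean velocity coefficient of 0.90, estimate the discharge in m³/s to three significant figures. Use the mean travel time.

t̄ = (13.1 + 14.3 + 12.5) / 3 = 13.3 s
v_surface = L / t̄ = 20.3 / 13.3 = 1.526 m/s
v_mean = 0.90 × 1.526 = 1.374 m/s
Q = A × v_mean = 14.5 × 1.374 = 19.92 m³/s

19.9 m³/s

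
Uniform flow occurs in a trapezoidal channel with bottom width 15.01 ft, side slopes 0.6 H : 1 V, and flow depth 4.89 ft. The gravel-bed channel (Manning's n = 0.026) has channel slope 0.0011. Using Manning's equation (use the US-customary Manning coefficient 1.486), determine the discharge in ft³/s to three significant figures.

370 ft³/s

A = (b + z·y)·y = (15.01 + 0.6×4.89)×4.89 = 87.75 ft²
P = b + 2y√(1+z²) = 15.01 + 2×4.89×√(1+0.6²) = 26.42 ft
R = A/P = 87.75/26.42 = 3.322 ft
Q = (1.486/n)·A·R^(2/3)·S^(1/2) = (1.486/0.026) × 87.75 × 3.322^(2/3) × 0.0011^(1/2) = 370.3 ft³/s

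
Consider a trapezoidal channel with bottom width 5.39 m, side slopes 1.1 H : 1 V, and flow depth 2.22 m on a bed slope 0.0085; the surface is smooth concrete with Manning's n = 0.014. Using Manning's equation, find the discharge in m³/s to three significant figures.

147 m³/s

A = (b + z·y)·y = (5.39 + 1.1×2.22)×2.22 = 17.39 m²
P = b + 2y√(1+z²) = 5.39 + 2×2.22×√(1+1.1²) = 11.99 m
R = A/P = 17.39/11.99 = 1.450 m
Q = (1/n)·A·R^(2/3)·S^(1/2) = (1/0.014) × 17.39 × 1.450^(2/3) × 0.0085^(1/2) = 146.7 m³/s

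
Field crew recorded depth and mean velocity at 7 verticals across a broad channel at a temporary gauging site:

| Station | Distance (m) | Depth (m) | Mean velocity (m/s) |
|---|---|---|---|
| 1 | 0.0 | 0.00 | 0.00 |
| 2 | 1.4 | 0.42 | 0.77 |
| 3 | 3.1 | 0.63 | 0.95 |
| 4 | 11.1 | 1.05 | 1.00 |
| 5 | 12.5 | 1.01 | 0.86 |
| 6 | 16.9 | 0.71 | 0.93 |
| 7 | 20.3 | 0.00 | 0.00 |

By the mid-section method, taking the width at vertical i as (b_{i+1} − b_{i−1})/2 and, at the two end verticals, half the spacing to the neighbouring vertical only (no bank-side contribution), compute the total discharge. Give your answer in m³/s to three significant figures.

w_2 = (3.1 − 0.0)/2 = 1.55 m; q_2 = 0.77 × 0.42 × 1.55 = 0.5013 m³/s
w_3 = (11.1 − 1.4)/2 = 4.85 m; q_3 = 0.95 × 0.63 × 4.85 = 2.903 m³/s
w_4 = (12.5 − 3.1)/2 = 4.7 m; q_4 = 1.00 × 1.05 × 4.7 = 4.935 m³/s
w_5 = (16.9 − 11.1)/2 = 2.9 m; q_5 = 0.86 × 1.01 × 2.9 = 2.519 m³/s
w_6 = (20.3 − 12.5)/2 = 3.9 m; q_6 = 0.93 × 0.71 × 3.9 = 2.575 m³/s
Stations 1, 7 contribute zero (depth or velocity is 0).
Q = Σ qᵢ = 13.43 m³/s

13.4 m³/s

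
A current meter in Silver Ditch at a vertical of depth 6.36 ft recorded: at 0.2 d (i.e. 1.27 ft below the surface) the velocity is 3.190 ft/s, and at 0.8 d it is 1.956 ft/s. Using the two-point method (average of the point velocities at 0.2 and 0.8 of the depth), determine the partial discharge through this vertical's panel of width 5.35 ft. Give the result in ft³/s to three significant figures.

87.5 ft³/s

v̄ = (3.190 + 1.956) / 2 = 2.573 ft/s
q = v̄ × d × w = 2.573 × 6.36 × 5.35 = 87.55 ft³/s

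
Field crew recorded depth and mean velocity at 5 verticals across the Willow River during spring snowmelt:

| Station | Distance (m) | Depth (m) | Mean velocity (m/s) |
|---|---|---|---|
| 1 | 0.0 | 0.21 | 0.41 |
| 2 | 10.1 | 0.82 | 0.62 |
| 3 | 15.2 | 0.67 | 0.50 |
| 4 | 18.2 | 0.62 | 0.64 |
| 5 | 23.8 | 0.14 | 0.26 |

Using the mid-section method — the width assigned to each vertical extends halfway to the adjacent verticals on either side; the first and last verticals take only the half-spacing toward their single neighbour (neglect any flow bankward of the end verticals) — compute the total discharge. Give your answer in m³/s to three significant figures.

w_1 = (10.1 − 0.0)/2 = 5.05 m; q_1 = 0.41 × 0.21 × 5.05 = 0.4348 m³/s
w_2 = (15.2 − 0.0)/2 = 7.6 m; q_2 = 0.62 × 0.82 × 7.6 = 3.864 m³/s
w_3 = (18.2 − 10.1)/2 = 4.05 m; q_3 = 0.50 × 0.67 × 4.05 = 1.357 m³/s
w_4 = (23.8 − 15.2)/2 = 4.3 m; q_4 = 0.64 × 0.62 × 4.3 = 1.706 m³/s
w_5 = (23.8 − 18.2)/2 = 2.8 m; q_5 = 0.26 × 0.14 × 2.8 = 0.1019 m³/s
Q = Σ qᵢ = 7.464 m³/s

7.46 m³/s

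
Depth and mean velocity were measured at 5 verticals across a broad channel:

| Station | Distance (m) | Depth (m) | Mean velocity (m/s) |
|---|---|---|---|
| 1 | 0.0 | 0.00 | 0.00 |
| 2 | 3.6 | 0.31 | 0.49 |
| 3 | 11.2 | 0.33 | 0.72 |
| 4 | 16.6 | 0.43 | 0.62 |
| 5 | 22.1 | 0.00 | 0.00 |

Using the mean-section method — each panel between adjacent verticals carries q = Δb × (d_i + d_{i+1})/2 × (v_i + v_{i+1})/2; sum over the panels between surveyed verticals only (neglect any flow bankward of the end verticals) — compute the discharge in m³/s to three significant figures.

Panel 1-2: Δb = 3.6 m, d̄ = (0.00+0.31)/2 = 0.155, v̄ = (0.00+0.49)/2 = 0.245 → q = 3.6×0.155×0.245 = 0.1367 m³/s
Panel 2-3: Δb = 7.6 m, d̄ = (0.31+0.33)/2 = 0.32, v̄ = (0.49+0.72)/2 = 0.605 → q = 7.6×0.32×0.605 = 1.471 m³/s
Panel 3-4: Δb = 5.4 m, d̄ = (0.33+0.43)/2 = 0.38, v̄ = (0.72+0.62)/2 = 0.67 → q = 5.4×0.38×0.67 = 1.375 m³/s
Panel 4-5: Δb = 5.5 m, d̄ = (0.43+0.00)/2 = 0.215, v̄ = (0.62+0.00)/2 = 0.31 → q = 5.5×0.215×0.31 = 0.3666 m³/s
Q = Σ q = 3.349 m³/s

3.35 m³/s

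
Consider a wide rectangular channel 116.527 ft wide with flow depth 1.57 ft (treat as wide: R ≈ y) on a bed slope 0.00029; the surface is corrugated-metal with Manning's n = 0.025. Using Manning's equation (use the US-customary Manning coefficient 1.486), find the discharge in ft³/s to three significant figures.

250 ft³/s

A = b·y = 116.527 × 1.57 = 182.9 ft²
Wide channel: R ≈ y = 1.57 ft
Q = (1.486/n)·A·R^(2/3)·S^(1/2) = (1.486/0.025) × 182.9 × 1.570^(2/3) × 0.00029^(1/2) = 250.2 ft³/s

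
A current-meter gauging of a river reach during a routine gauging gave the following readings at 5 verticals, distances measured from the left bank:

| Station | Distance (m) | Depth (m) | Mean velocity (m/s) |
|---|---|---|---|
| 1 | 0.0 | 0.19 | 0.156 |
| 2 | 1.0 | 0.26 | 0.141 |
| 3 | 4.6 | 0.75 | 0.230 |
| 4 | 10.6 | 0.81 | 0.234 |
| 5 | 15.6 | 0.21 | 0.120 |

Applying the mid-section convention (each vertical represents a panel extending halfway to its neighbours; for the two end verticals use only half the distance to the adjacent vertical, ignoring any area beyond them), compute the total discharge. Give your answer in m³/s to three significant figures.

2.03 m³/s

w_1 = (1.0 − 0.0)/2 = 0.5 m; q_1 = 0.156 × 0.19 × 0.5 = 0.01482 m³/s
w_2 = (4.6 − 0.0)/2 = 2.3 m; q_2 = 0.141 × 0.26 × 2.3 = 0.08432 m³/s
w_3 = (10.6 − 1.0)/2 = 4.8 m; q_3 = 0.230 × 0.75 × 4.8 = 0.8280 m³/s
w_4 = (15.6 − 4.6)/2 = 5.5 m; q_4 = 0.234 × 0.81 × 5.5 = 1.042 m³/s
w_5 = (15.6 − 10.6)/2 = 2.5 m; q_5 = 0.120 × 0.21 × 2.5 = 0.06300 m³/s
Q = Σ qᵢ = 2.033 m³/s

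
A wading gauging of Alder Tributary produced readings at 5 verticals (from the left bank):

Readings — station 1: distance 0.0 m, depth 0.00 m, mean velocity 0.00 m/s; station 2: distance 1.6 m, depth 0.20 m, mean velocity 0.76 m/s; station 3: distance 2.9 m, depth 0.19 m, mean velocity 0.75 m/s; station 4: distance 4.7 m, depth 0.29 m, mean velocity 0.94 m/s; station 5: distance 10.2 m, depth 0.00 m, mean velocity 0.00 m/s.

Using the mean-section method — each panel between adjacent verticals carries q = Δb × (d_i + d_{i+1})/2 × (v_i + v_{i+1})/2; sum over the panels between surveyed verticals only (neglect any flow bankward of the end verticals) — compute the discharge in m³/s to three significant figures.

Panel 1-2: Δb = 1.6 m, d̄ = (0.00+0.20)/2 = 0.1, v̄ = (0.00+0.76)/2 = 0.38 → q = 1.6×0.1×0.38 = 0.06080 m³/s
Panel 2-3: Δb = 1.3 m, d̄ = (0.20+0.19)/2 = 0.195, v̄ = (0.76+0.75)/2 = 0.755 → q = 1.3×0.195×0.755 = 0.1914 m³/s
Panel 3-4: Δb = 1.8 m, d̄ = (0.19+0.29)/2 = 0.24, v̄ = (0.75+0.94)/2 = 0.845 → q = 1.8×0.24×0.845 = 0.3650 m³/s
Panel 4-5: Δb = 5.5 m, d̄ = (0.29+0.00)/2 = 0.145, v̄ = (0.94+0.00)/2 = 0.47 → q = 5.5×0.145×0.47 = 0.3748 m³/s
Q = Σ q = 0.9921 m³/s

0.992 m³/s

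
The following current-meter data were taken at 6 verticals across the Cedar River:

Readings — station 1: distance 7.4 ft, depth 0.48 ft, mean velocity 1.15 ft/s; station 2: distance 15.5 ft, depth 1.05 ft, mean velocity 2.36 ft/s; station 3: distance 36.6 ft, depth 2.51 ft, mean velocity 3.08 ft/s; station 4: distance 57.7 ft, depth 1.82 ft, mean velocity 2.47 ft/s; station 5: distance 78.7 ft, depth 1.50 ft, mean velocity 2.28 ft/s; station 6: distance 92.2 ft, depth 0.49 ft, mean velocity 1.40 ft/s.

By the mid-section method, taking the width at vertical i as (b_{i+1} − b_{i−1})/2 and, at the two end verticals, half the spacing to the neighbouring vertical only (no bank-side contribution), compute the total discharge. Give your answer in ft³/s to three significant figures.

360 ft³/s

w_1 = (15.5 − 7.4)/2 = 4.05 ft; q_1 = 1.15 × 0.48 × 4.05 = 2.236 ft³/s
w_2 = (36.6 − 7.4)/2 = 14.6 ft; q_2 = 2.36 × 1.05 × 14.6 = 36.18 ft³/s
w_3 = (57.7 − 15.5)/2 = 21.1 ft; q_3 = 3.08 × 2.51 × 21.1 = 163.1 ft³/s
w_4 = (78.7 − 36.6)/2 = 21.05 ft; q_4 = 2.47 × 1.82 × 21.05 = 94.63 ft³/s
w_5 = (92.2 − 57.7)/2 = 17.25 ft; q_5 = 2.28 × 1.50 × 17.25 = 59.00 ft³/s
w_6 = (92.2 − 78.7)/2 = 6.75 ft; q_6 = 1.40 × 0.49 × 6.75 = 4.631 ft³/s
Q = Σ qᵢ = 359.8 ft³/s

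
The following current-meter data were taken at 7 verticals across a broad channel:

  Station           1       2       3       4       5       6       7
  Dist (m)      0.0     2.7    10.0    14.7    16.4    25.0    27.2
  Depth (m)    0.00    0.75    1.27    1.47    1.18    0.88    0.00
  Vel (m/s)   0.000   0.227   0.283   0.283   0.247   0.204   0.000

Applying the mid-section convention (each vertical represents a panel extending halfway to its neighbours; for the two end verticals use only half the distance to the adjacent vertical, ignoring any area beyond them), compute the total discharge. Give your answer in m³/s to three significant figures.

6.81 m³/s

w_2 = (10.0 − 0.0)/2 = 5 m; q_2 = 0.227 × 0.75 × 5 = 0.8513 m³/s
w_3 = (14.7 − 2.7)/2 = 6 m; q_3 = 0.283 × 1.27 × 6 = 2.156 m³/s
w_4 = (16.4 − 10.0)/2 = 3.2 m; q_4 = 0.283 × 1.47 × 3.2 = 1.331 m³/s
w_5 = (25.0 − 14.7)/2 = 5.15 m; q_5 = 0.247 × 1.18 × 5.15 = 1.501 m³/s
w_6 = (27.2 − 16.4)/2 = 5.4 m; q_6 = 0.204 × 0.88 × 5.4 = 0.9694 m³/s
Stations 1, 7 contribute zero (depth or velocity is 0).
Q = Σ qᵢ = 6.809 m³/s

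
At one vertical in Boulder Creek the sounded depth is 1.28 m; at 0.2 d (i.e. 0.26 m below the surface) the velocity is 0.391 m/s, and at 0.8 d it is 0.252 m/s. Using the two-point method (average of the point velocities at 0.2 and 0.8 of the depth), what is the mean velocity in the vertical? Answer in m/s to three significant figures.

v̄ = (0.391 + 0.252) / 2 = 0.3215 m/s

0.322 m/s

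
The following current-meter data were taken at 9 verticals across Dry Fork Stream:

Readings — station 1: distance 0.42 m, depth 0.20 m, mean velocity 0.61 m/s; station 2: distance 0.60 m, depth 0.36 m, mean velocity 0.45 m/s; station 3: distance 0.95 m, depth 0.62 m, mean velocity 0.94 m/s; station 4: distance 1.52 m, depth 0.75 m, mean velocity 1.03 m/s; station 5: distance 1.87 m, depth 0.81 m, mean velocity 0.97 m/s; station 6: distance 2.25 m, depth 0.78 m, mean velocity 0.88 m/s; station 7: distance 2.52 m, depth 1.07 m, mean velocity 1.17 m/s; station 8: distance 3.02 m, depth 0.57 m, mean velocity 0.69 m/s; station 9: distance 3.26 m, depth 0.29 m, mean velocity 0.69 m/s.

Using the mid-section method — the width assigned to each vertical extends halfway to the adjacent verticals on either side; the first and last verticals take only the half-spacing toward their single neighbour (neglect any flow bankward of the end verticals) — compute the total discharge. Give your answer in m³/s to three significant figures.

w_1 = (0.60 − 0.42)/2 = 0.09 m; q_1 = 0.61 × 0.20 × 0.09 = 0.01098 m³/s
w_2 = (0.95 − 0.42)/2 = 0.265 m; q_2 = 0.45 × 0.36 × 0.265 = 0.04293 m³/s
w_3 = (1.52 − 0.60)/2 = 0.46 m; q_3 = 0.94 × 0.62 × 0.46 = 0.2681 m³/s
w_4 = (1.87 − 0.95)/2 = 0.46 m; q_4 = 1.03 × 0.75 × 0.46 = 0.3554 m³/s
w_5 = (2.25 − 1.52)/2 = 0.365 m; q_5 = 0.97 × 0.81 × 0.365 = 0.2868 m³/s
w_6 = (2.52 − 1.87)/2 = 0.325 m; q_6 = 0.88 × 0.78 × 0.325 = 0.2231 m³/s
w_7 = (3.02 − 2.25)/2 = 0.385 m; q_7 = 1.17 × 1.07 × 0.385 = 0.4820 m³/s
w_8 = (3.26 − 2.52)/2 = 0.37 m; q_8 = 0.69 × 0.57 × 0.37 = 0.1455 m³/s
w_9 = (3.26 − 3.02)/2 = 0.12 m; q_9 = 0.69 × 0.29 × 0.12 = 0.02401 m³/s
Q = Σ qᵢ = 1.839 m³/s

1.84 m³/s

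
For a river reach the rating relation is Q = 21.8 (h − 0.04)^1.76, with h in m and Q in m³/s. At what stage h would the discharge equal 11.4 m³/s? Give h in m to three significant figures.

h − h₀ = (Q/C)^(1/b) = (11.4/21.8)^(1/1.76) = 0.6919 m
h = 0.04 + 0.6919 = 0.7319 m

0.732 m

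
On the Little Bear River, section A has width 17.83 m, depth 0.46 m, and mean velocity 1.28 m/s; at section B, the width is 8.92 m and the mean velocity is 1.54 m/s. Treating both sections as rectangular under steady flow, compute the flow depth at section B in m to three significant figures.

Q = A₁V₁ = (17.83×0.46) × 1.28 = 10.50 m³/s
d₂ = Q/(b₂ V₂) = 10.50/(8.92×1.54) = 0.7642 m

0.764 m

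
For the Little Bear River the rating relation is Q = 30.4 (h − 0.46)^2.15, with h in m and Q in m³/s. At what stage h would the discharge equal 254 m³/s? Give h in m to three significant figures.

3.14 m

h − h₀ = (Q/C)^(1/b) = (254/30.4)^(1/2.15) = 2.684 m
h = 0.46 + 2.684 = 3.144 m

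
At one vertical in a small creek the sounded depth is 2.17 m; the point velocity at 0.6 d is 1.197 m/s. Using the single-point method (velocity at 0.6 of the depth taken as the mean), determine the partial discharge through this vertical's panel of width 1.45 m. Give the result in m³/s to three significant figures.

3.77 m³/s

v̄ = v₀.₆ = 1.197 m/s
q = v̄ × d × w = 1.197 × 2.17 × 1.45 = 3.766 m³/s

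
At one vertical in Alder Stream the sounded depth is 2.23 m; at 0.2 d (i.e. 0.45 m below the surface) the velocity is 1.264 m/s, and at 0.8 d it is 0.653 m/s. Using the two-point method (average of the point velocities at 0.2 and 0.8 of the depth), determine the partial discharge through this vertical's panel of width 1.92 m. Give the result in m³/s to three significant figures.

v̄ = (1.264 + 0.653) / 2 = 0.9585 m/s
q = v̄ × d × w = 0.9585 × 2.23 × 1.92 = 4.104 m³/s

4.10 m³/s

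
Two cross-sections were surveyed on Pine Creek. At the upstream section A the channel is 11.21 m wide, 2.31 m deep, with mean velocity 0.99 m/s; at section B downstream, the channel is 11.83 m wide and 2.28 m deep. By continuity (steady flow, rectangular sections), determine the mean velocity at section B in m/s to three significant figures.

0.950 m/s

Q = A₁V₁ = (11.21×2.31) × 0.99 = 25.64 m³/s
A₂ = 11.83 × 2.28 = 26.97 m²
V₂ = Q/A₂ = 25.64/26.97 = 0.9505 m/s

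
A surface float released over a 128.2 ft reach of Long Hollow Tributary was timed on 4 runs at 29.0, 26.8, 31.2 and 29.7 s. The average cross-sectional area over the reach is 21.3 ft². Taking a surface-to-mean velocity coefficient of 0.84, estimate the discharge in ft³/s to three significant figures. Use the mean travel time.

t̄ = (29.0 + 26.8 + 31.2 + 29.7) / 4 = 29.175 s
v_surface = L / t̄ = 128.2 / 29.175 = 4.394 ft/s
v_mean = 0.84 × 4.394 = 3.691 ft/s
Q = A × v_mean = 21.3 × 3.691 = 78.62 ft³/s

78.6 ft³/s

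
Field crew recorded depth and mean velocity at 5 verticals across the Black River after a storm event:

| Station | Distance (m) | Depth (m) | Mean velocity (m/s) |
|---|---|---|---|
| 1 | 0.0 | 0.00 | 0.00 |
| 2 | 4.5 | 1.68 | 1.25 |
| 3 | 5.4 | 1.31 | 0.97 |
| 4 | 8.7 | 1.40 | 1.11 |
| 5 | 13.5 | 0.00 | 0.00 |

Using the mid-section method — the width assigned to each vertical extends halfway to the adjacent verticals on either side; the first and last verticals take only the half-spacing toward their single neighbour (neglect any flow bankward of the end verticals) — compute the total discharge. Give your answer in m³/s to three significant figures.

14.6 m³/s

w_2 = (5.4 − 0.0)/2 = 2.7 m; q_2 = 1.25 × 1.68 × 2.7 = 5.670 m³/s
w_3 = (8.7 − 4.5)/2 = 2.1 m; q_3 = 0.97 × 1.31 × 2.1 = 2.668 m³/s
w_4 = (13.5 − 5.4)/2 = 4.05 m; q_4 = 1.11 × 1.40 × 4.05 = 6.294 m³/s
Stations 1, 5 contribute zero (depth or velocity is 0).
Q = Σ qᵢ = 14.63 m³/s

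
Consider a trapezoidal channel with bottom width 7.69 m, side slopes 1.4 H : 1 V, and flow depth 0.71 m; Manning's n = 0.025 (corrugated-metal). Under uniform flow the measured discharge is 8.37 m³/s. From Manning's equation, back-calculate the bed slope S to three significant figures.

A = (b + z·y)·y = (7.69 + 1.4×0.71)×0.71 = 6.166 m²
P = b + 2y√(1+z²) = 7.69 + 2×0.71×√(1+1.4²) = 10.13 m
R = A/P = 6.166/10.13 = 0.6085 m
S = (Q·n / (1·A·R^(2/3)))² = (8.37×0.025 / (1×6.166×0.7181))² = 0.002234

0.00223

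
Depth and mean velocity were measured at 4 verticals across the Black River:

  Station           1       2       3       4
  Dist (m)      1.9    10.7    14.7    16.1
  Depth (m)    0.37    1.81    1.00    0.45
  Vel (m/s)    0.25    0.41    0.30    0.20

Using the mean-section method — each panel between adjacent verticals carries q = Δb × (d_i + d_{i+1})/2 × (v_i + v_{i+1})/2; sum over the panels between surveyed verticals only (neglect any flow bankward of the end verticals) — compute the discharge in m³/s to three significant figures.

Panel 1-2: Δb = 8.8 m, d̄ = (0.37+1.81)/2 = 1.09, v̄ = (0.25+0.41)/2 = 0.33 → q = 8.8×1.09×0.33 = 3.165 m³/s
Panel 2-3: Δb = 4 m, d̄ = (1.81+1.00)/2 = 1.405, v̄ = (0.41+0.30)/2 = 0.355 → q = 4×1.405×0.355 = 1.995 m³/s
Panel 3-4: Δb = 1.4 m, d̄ = (1.00+0.45)/2 = 0.725, v̄ = (0.30+0.20)/2 = 0.25 → q = 1.4×0.725×0.25 = 0.2538 m³/s
Q = Σ q = 5.414 m³/s

5.41 m³/s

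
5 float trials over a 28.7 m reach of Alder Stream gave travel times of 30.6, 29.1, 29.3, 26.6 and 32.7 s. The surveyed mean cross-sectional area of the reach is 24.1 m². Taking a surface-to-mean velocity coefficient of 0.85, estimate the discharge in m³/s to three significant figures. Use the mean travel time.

t̄ = (30.6 + 29.1 + 29.3 + 26.6 + 32.7) / 5 = 29.66 s
v_surface = L / t̄ = 28.7 / 29.66 = 0.9676 m/s
v_mean = 0.85 × 0.9676 = 0.8225 m/s
Q = A × v_mean = 24.1 × 0.8225 = 19.82 m³/s

19.8 m³/s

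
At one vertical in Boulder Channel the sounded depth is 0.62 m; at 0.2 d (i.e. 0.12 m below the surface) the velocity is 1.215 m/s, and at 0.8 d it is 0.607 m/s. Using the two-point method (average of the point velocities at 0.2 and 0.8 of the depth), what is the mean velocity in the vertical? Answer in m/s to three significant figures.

0.911 m/s

v̄ = (1.215 + 0.607) / 2 = 0.9110 m/s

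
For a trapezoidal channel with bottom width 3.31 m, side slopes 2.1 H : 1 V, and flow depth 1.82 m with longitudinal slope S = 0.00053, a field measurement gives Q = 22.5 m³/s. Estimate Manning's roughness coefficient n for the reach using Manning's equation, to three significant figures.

0.0142

A = (b + z·y)·y = (3.31 + 2.1×1.82)×1.82 = 12.98 m²
P = b + 2y√(1+z²) = 3.31 + 2×1.82×√(1+2.1²) = 11.78 m
R = A/P = 12.98/11.78 = 1.102 m
n = (1/Q)·A·R^(2/3)·S^(1/2) = (1/22.5) × 12.98 × 1.067 × 0.02302 = 0.01417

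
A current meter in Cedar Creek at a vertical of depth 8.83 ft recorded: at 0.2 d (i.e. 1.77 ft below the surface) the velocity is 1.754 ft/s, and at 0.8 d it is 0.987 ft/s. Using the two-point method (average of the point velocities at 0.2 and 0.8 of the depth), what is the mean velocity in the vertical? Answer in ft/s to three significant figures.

1.37 ft/s

v̄ = (1.754 + 0.987) / 2 = 1.371 ft/s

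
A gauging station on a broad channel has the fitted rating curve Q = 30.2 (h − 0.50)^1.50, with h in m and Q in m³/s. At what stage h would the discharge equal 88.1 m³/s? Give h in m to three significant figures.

2.54 m

h − h₀ = (Q/C)^(1/b) = (88.1/30.2)^(1/1.50) = 2.042 m
h = 0.50 + 2.042 = 2.542 m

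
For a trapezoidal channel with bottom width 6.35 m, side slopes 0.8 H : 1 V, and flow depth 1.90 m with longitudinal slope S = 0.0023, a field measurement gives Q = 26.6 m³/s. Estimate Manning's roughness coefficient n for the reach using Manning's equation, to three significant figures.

0.0327

A = (b + z·y)·y = (6.35 + 0.8×1.90)×1.90 = 14.95 m²
P = b + 2y√(1+z²) = 6.35 + 2×1.90×√(1+0.8²) = 11.22 m
R = A/P = 14.95/11.22 = 1.333 m
n = (1/Q)·A·R^(2/3)·S^(1/2) = (1/26.6) × 14.95 × 1.211 × 0.04796 = 0.03266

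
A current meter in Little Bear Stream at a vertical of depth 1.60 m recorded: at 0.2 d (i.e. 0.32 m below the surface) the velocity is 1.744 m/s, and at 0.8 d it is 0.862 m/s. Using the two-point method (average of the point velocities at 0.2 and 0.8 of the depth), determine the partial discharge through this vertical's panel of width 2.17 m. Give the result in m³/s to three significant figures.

4.52 m³/s

v̄ = (1.744 + 0.862) / 2 = 1.303 m/s
q = v̄ × d × w = 1.303 × 1.60 × 2.17 = 4.524 m³/s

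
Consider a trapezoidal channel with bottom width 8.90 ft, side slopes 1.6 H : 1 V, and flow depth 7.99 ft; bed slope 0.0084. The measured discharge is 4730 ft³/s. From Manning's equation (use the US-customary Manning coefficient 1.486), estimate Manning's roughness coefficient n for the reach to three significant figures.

A = (b + z·y)·y = (8.90 + 1.6×7.99)×7.99 = 173.3 ft²
P = b + 2y√(1+z²) = 8.90 + 2×7.99×√(1+1.6²) = 39.05 ft
R = A/P = 173.3/39.05 = 4.437 ft
n = (1.486/Q)·A·R^(2/3)·S^(1/2) = (1.486/4730) × 173.3 × 2.700 × 0.09165 = 0.01347

0.0135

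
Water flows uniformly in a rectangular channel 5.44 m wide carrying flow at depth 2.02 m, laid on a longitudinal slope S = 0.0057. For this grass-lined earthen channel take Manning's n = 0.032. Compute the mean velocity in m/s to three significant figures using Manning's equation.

A = b·y = 5.44 × 2.02 = 10.99 m²
P = b + 2y = 5.44 + 2×2.02 = 9.480 m
R = A/P = 10.99/9.480 = 1.159 m
Q = (1/n)·A·R^(2/3)·S^(1/2) = (1/0.032) × 10.99 × 1.159^(2/3) × 0.0057^(1/2) = 28.61 m³/s
V = Q/A = 28.61/10.99 = 2.603 m/s

2.60 m/s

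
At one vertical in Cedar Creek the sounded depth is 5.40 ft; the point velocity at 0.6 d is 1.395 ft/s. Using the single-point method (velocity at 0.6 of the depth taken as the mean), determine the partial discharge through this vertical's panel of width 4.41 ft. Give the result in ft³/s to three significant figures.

v̄ = v₀.₆ = 1.395 ft/s
q = v̄ × d × w = 1.395 × 5.40 × 4.41 = 33.22 ft³/s

33.2 ft³/s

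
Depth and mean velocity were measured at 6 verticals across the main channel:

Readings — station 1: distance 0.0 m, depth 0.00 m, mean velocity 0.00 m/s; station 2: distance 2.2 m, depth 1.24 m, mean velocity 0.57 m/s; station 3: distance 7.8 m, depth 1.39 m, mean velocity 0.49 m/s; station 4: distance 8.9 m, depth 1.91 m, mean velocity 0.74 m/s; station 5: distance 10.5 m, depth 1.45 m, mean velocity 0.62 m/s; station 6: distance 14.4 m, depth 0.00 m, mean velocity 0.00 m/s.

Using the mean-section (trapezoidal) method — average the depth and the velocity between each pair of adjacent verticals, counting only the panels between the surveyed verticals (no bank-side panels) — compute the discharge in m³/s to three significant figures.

8.11 m³/s

Panel 1-2: Δb = 2.2 m, d̄ = (0.00+1.24)/2 = 0.62, v̄ = (0.00+0.57)/2 = 0.285 → q = 2.2×0.62×0.285 = 0.3887 m³/s
Panel 2-3: Δb = 5.6 m, d̄ = (1.24+1.39)/2 = 1.315, v̄ = (0.57+0.49)/2 = 0.53 → q = 5.6×1.315×0.53 = 3.903 m³/s
Panel 3-4: Δb = 1.1 m, d̄ = (1.39+1.91)/2 = 1.65, v̄ = (0.49+0.74)/2 = 0.615 → q = 1.1×1.65×0.615 = 1.116 m³/s
Panel 4-5: Δb = 1.6 m, d̄ = (1.91+1.45)/2 = 1.68, v̄ = (0.74+0.62)/2 = 0.68 → q = 1.6×1.68×0.68 = 1.828 m³/s
Panel 5-6: Δb = 3.9 m, d̄ = (1.45+0.00)/2 = 0.725, v̄ = (0.62+0.00)/2 = 0.31 → q = 3.9×0.725×0.31 = 0.8765 m³/s
Q = Σ q = 8.112 m³/s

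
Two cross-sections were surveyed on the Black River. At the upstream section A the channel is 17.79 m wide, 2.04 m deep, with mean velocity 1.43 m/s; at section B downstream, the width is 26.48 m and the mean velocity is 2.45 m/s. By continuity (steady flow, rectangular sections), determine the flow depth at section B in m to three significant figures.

0.800 m

Q = A₁V₁ = (17.79×2.04) × 1.43 = 51.90 m³/s
d₂ = Q/(b₂ V₂) = 51.90/(26.48×2.45) = 0.7999 m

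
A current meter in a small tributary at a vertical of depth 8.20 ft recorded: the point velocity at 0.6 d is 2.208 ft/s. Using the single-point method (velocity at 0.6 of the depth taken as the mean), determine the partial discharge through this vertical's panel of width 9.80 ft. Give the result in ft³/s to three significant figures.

177 ft³/s

v̄ = v₀.₆ = 2.208 ft/s
q = v̄ × d × w = 2.208 × 8.20 × 9.80 = 177.4 ft³/s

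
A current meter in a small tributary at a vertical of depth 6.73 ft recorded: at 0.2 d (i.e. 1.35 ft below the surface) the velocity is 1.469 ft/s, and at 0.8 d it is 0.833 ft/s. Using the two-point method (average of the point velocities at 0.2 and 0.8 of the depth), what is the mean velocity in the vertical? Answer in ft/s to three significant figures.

1.15 ft/s

v̄ = (1.469 + 0.833) / 2 = 1.151 ft/s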